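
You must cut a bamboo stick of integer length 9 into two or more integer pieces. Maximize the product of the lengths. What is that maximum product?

27

Let prod[k] be the best product for length k (with at least one cut). For each first piece i, the rest contributes max(k−i, prod[k−i]).
prod[2] = 1*max(1,0) = 1*1 = 1
prod[3] = max(1*2, 2*1) = 2
prod[4] = max(1*3, 2*2, 3*1) = 4
prod[5] = max(1*4, 2*3, 3*2, 4*1) = 6
prod[6] = max(1*6, 2*4, 3*3, 4*2, 5*1) = 9
prod[7] = max(1*9, 2*6, 3*4, 4*3, 5*2, 6*1) = 12
prod[8] = max(1*12, 2*9, 3*6, …, 6*2, 7*1) = 18
prod[9] = max(1*18, 2*12, 3*9, …, 7*2, 8*1) = 27
One optimal split: 3 + 3 + 3; product 3*3*3 = 27.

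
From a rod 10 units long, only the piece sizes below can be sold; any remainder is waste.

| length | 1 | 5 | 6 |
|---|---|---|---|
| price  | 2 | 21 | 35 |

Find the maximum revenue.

43

Consider every possible first cut. r[k] is the best of p[i]+r[k−i] over all sellable i≤k.
r[1] = 2
r[2] = 4  (first piece 1, then r[1]=2)
r[3] = 6  (first piece 1, then r[2]=4)
r[4] = 8  (first piece 1, then r[3]=6)
r[5] = max(2+8, 21+0) = 21
r[6] = max(2+21, 21+2, 35+0) = 35
r[7] = max(2+35, 21+4, 35+2) = 37
r[8] = max(2+37, 21+6, 35+4) = 39
r[9] = max(2+39, 21+8, 35+6) = 41
r[10] = max(2+41, 21+21, 35+8) = 43
One optimal cutting: 6 + 1 + 1 + 1 + 1 → $43.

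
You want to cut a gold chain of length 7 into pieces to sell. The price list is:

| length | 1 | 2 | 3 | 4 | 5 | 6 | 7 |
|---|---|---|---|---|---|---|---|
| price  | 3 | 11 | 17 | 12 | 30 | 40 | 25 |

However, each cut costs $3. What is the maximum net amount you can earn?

Build r[k] bottom-up: r[k] = max over allowed piece i of (p[i] + r[k−i]) − 3 per cut.
r[1] = 3
r[2] = max(3+3-3, 11+0) = 11
r[3] = max(3+11-3, 11+3-3, 17+0) = 17
r[4] = max(3+17-3, 11+11-3, 17+3-3, 12+0) = 19
r[5] = max(3+19-3, 11+17-3, 17+11-3, 12+3-3, 30+0) = 30
r[6] = max(3+30-3, 11+19-3, 17+17-3, 12+11-3, 30+3-3, 40+0) = 40
r[7] = max(3+40-3, 11+30-3, 17+19-3, …, 40+3-3, 25+0) = 40
One optimal plan: pieces 6 + 1 (1 cut) → $43 − $3 = $40.

40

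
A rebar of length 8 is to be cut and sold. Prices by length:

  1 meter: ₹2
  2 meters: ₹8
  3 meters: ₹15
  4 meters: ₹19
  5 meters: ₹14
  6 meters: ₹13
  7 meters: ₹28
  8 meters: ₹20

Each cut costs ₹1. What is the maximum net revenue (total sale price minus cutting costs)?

Consider every possible first cut. v[k] is the best of p[i]+v[k−i] over all sellable i≤k, charging 1 whenever i<k.
v[1] = 2
v[2] = 8
v[3] = 15
v[4] = 19
v[5] = 22  (first piece 2, then v[3]=15)
v[6] = 29  (first piece 3, then v[3]=15)
v[7] = 33  (first piece 3, then v[4]=19)
v[8] = 37  (first piece 4, then v[4]=19)
One optimal plan: pieces 4 + 4 (1 cut) → ₹38 − ₹1 = ₹37.

37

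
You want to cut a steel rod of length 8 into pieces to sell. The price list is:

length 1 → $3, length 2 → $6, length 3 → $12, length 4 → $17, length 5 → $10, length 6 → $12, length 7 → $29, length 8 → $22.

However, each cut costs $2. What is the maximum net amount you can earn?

Let net[k] be the best obtainable value from length k. For each k, try every first piece i and keep the best of price[i] + net[k−i] minus the 2 cut fee when i<k.
net[1] = 3
net[2] = 6
net[3] = 12
net[4] = 17
net[5] = 18  (first piece 1, then net[4]=17)
net[6] = 22  (first piece 3, then net[3]=12)
net[7] = 29
net[8] = 32  (first piece 4, then net[4]=17)
One optimal plan: pieces 4 + 4 (1 cut) → $34 − $2 = $32.

32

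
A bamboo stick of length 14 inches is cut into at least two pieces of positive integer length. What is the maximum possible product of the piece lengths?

162

Define m[k] = max over 1≤i<k of i · max(k−i, m[k−i]); the inner max lets the remainder stay uncut if that's better.
m[2] = 1·max(1,0) = 1·1 = 1
m[3] = max(1·2, 2·1) = 2
m[4] = max(1·3, 2·2, 3·1) = 4
m[5] = max(1·4, 2·3, 3·2, 4·1) = 6
m[6] = max(1·6, 2·4, 3·3, 4·2, 5·1) = 9
m[7] = max(1·9, 2·6, 3·4, 4·3, 5·2, 6·1) = 12
m[8] = max(1·12, 2·9, 3·6, …, 6·2, 7·1) = 18
m[9] = max(1·18, 2·12, 3·9, …, 7·2, 8·1) = 27
m[10] = max(1·27, 2·18, 3·12, …, 8·2, 9·1) = 36
m[11] = max(1·36, 2·27, 3·18, …, 9·2, 10·1) = 54
m[12] = max(1·54, 2·36, 3·27, …, 10·2, 11·1) = 81
m[13] = max(1·81, 2·54, 3·36, …, 11·2, 12·1) = 108
m[14] = max(1·108, 2·81, 3·54, …, 12·2, 13·1) = 162
One optimal split: 3 + 3 + 3 + 3 + 2; product 3·3·3·3·2 = 162.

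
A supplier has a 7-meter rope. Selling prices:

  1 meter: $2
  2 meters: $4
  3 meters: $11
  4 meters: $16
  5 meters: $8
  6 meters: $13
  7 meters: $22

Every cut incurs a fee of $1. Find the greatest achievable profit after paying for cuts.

Build net[k] bottom-up: net[k] = max over allowed piece i of (p[i] + net[k−i]) − 1 per cut.
net[1] = 2
net[2] = max(2+2-1, 4+0) = 4
net[3] = max(2+4-1, 4+2-1, 11+0) = 11
net[4] = max(2+11-1, 4+4-1, 11+2-1, 16+0) = 16
net[5] = max(2+16-1, 4+11-1, 11+4-1, 16+2-1, 8+0) = 17
net[6] = max(2+17-1, 4+16-1, 11+11-1, 16+4-1, 8+2-1, 13+0) = 21
net[7] = max(2+21-1, 4+17-1, 11+16-1, …, 13+2-1, 22+0) = 26
One optimal plan: pieces 4 + 3 (1 cut) → $27 − $1 = $26.

26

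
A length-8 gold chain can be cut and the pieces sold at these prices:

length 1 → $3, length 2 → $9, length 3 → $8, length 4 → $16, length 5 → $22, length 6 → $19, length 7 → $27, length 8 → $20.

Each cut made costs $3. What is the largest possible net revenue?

Consider every possible first cut. r[k] is the best of p[i]+r[k−i] over all sellable i≤k, charging 3 whenever i<k.
r[1] = 3
r[2] = max(3+3-3, 9+0) = 9
r[3] = max(3+9-3, 9+3-3, 8+0) = 9
r[4] = max(3+9-3, 9+9-3, 8+3-3, 16+0) = 16
r[5] = max(3+16-3, 9+9-3, 8+9-3, 16+3-3, 22+0) = 22
r[6] = max(3+22-3, 9+16-3, 8+9-3, 16+9-3, 22+3-3, 19+0) = 22
r[7] = max(3+22-3, 9+22-3, 8+16-3, …, 19+3-3, 27+0) = 28
r[8] = max(3+28-3, 9+22-3, 8+22-3, …, 27+3-3, 20+0) = 29
One optimal plan: pieces 4 + 4 (1 cut) → $32 − $3 = $29.

29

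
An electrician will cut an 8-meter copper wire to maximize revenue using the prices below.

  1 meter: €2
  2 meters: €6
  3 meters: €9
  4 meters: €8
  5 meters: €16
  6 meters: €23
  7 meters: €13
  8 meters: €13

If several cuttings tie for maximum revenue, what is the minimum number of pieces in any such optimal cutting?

Consider every possible first cut. r[k] is the best of p[i]+r[k−i] over all sellable i≤k.
r[1] = 2
r[2] = max(2+2, 6+0) = 6
r[3] = max(2+6, 6+2, 9+0) = 9
r[4] = max(2+9, 6+6, 9+2, 8+0) = 12
r[5] = max(2+12, 6+9, 9+6, 8+2, 16+0) = 16
r[6] = max(2+16, 6+12, 9+9, 8+6, 16+2, 23+0) = 23
r[7] = max(2+23, 6+16, 9+12, …, 23+2, 13+0) = 25
r[8] = max(2+25, 6+23, 9+16, …, 13+2, 13+0) = 29
Maximum revenue is €29.
Now minimize piece count subject to staying optimal: for each k, pieces[k] = 1 + min over i with p[i]+r[k−i]=r[k] of pieces[k−i].
pieces[5] = 1
pieces[6] = 1
pieces[7] = 2
pieces[8] = 2

2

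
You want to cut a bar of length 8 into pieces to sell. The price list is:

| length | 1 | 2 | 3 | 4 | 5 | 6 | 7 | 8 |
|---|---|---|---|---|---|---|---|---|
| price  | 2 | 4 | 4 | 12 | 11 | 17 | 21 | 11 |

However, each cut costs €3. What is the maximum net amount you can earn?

21

Consider every possible first cut. r[k] is the best of p[i]+r[k−i] over all sellable i≤k, charging 3 whenever i<k.
r[1] = 2
r[2] = max(2+2-3, 4+0) = 4
r[3] = max(2+4-3, 4+2-3, 4+0) = 4
r[4] = max(2+4-3, 4+4-3, 4+2-3, 12+0) = 12
r[5] = max(2+12-3, 4+4-3, 4+4-3, 12+2-3, 11+0) = 11
r[6] = max(2+11-3, 4+12-3, 4+4-3, 12+4-3, 11+2-3, 17+0) = 17
r[7] = max(2+17-3, 4+11-3, 4+12-3, …, 17+2-3, 21+0) = 21
r[8] = max(2+21-3, 4+17-3, 4+11-3, …, 21+2-3, 11+0) = 21
One optimal plan: pieces 4 + 4 (1 cut) → €24 − €3 = €21.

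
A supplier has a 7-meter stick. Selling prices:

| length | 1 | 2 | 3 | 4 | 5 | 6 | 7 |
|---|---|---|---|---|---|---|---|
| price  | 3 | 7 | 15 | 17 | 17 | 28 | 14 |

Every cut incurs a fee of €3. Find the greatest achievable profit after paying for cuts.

29

Let v[k] be the best obtainable value from length k. For each k, try every first piece i and keep the best of price[i] + v[k−i] minus the 3 cut fee when i<k.
v[1] = 3
v[2] = max(3+3-3, 7+0) = 7
v[3] = max(3+7-3, 7+3-3, 15+0) = 15
v[4] = max(3+15-3, 7+7-3, 15+3-3, 17+0) = 17
v[5] = max(3+17-3, 7+15-3, 15+7-3, 17+3-3, 17+0) = 19
v[6] = max(3+19-3, 7+17-3, 15+15-3, 17+7-3, 17+3-3, 28+0) = 28
v[7] = max(3+28-3, 7+19-3, 15+17-3, …, 28+3-3, 14+0) = 29
One optimal plan: pieces 4 + 3 (1 cut) → €32 − €3 = €29.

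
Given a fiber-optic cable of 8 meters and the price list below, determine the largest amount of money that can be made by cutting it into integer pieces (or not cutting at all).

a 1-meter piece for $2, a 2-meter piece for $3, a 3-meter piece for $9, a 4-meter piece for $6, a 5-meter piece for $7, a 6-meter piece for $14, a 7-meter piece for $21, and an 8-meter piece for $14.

23

Let v[k] be the best obtainable value from length k. For each k, try every first piece i and keep the best of price[i] + v[k−i].
v[1] = 2
v[2] = max(2+2, 3+0) = 4
v[3] = max(2+4, 3+2, 9+0) = 9
v[4] = max(2+9, 3+4, 9+2, 6+0) = 11
v[5] = max(2+11, 3+9, 9+4, 6+2, 7+0) = 13
v[6] = max(2+13, 3+11, 9+9, 6+4, 7+2, 14+0) = 18
v[7] = max(2+18, 3+13, 9+11, …, 14+2, 21+0) = 21
v[8] = max(2+21, 3+18, 9+13, …, 21+2, 14+0) = 23
One optimal cutting: 7 + 1 → $21 + $2 = $23.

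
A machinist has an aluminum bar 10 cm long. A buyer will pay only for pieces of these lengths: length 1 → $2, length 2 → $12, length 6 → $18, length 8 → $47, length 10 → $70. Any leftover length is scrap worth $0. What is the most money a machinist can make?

Build r[k] bottom-up: r[k] = max over allowed piece i of (p[i] + r[k−i]).
r[1] = 2
r[2] = max(2+2, 12+0) = 12
r[3] = max(2+12, 12+2) = 14
r[4] = max(2+14, 12+12) = 24
r[5] = max(2+24, 12+14) = 26
r[6] = max(2+26, 12+24, 18+0) = 36
r[7] = max(2+36, 12+26, 18+2) = 38
r[8] = max(2+38, 12+36, 18+12, 47+0) = 48
r[9] = max(2+48, 12+38, 18+14, 47+2) = 50
r[10] = max(2+50, 12+48, 18+24, 47+12, 70+0) = 70
One optimal cutting: 10 → $70.

70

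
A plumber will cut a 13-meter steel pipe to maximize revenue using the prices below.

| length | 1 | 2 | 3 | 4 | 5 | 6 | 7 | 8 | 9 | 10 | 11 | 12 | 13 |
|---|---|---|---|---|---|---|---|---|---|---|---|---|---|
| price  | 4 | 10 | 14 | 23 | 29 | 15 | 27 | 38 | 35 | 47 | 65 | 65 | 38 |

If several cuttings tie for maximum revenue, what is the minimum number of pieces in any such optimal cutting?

Consider every possible first cut. r[k] is the best of p[i]+r[k−i] over all sellable i≤k.
r[1] = 4
r[2] = 10
r[3] = 14  (first piece 1, then r[2]=10)
r[4] = 23
r[5] = 29
r[6] = 33  (first piece 1, then r[5]=29)
r[7] = 39  (first piece 2, then r[5]=29)
r[8] = 46  (first piece 4, then r[4]=23)
r[9] = 52  (first piece 4, then r[5]=29)
r[10] = 58  (first piece 5, then r[5]=29)
r[11] = 65
r[12] = 69  (first piece 1, then r[11]=65)
r[13] = 75  (first piece 2, then r[11]=65)
Maximum revenue is $75.
Now minimize piece count subject to staying optimal: for each k, pieces[k] = 1 + min over i with p[i]+r[k−i]=r[k] of pieces[k−i].
pieces[10] = 2
pieces[11] = 1
pieces[12] = 2
pieces[13] = 2

2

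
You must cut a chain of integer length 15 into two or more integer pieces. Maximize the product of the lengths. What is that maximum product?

243

Let P[k] be the best product for length k (with at least one cut). For each first piece i, the rest contributes max(k−i, P[k−i]).
Small cases: P[2]=1, P[3]=2, P[4]=4, P[5]=6, P[6]=9, P[7]=12, P[8]=18, P[9]=27, P[10]=36.
P[11] = 2·max(9,27) = 2·27 = 54
P[12] = 3·max(9,27) = 3·27 = 81
P[13] = 2·max(11,54) = 2·54 = 108
P[14] = 2·max(12,81) = 2·81 = 162
P[15] = 3·max(12,81) = 3·81 = 243
One optimal split: 3 + 3 + 3 + 3 + 3; product 3·3·3·3·3 = 243.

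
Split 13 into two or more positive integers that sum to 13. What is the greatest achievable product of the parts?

108

Define prod[k] = max over 1≤i<k of i · max(k−i, prod[k−i]); the inner max lets the remainder stay uncut if that's better.
prod[2] = 1*max(1,0) = 1*1 = 1
prod[3] = 1*max(2,1) = 1*2 = 2
prod[4] = 2*max(2,1) = 2*2 = 4
prod[5] = 2*max(3,2) = 2*3 = 6
prod[6] = 3*max(3,2) = 3*3 = 9
prod[7] = 2*max(5,6) = 2*6 = 12
prod[8] = 2*max(6,9) = 2*9 = 18
prod[9] = 3*max(6,9) = 3*9 = 27
prod[10] = 2*max(8,18) = 2*18 = 36
prod[11] = 2*max(9,27) = 2*27 = 54
prod[12] = 3*max(9,27) = 3*27 = 81
prod[13] = 2*max(11,54) = 2*54 = 108
One optimal split: 3 + 3 + 3 + 2 + 2; product 3*3*3*2*2 = 108.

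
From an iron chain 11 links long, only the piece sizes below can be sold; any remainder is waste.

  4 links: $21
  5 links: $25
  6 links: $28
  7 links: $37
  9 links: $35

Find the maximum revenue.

Consider every possible first cut. best[k] is the best of p[i]+best[k−i] over all sellable i≤k.
best[1] = 0
best[2] = 0
best[3] = 0
best[4] = 21
best[5] = 25
best[6] = 28
best[7] = 37
best[8] = 42  (first piece 4, then best[4]=21)
best[9] = 46  (first piece 4, then best[5]=25)
best[10] = 50  (first piece 5, then best[5]=25)
best[11] = 58  (first piece 4, then best[7]=37)
One optimal cutting: 7 + 4 → $58.

58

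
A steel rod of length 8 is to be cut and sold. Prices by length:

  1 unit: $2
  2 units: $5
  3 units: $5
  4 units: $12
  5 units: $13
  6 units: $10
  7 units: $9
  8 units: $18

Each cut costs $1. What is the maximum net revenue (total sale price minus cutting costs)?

Consider every possible first cut. net[k] is the best of p[i]+net[k−i] over all sellable i≤k, charging 1 whenever i<k.
net[1] = 2
net[2] = 5
net[3] = 6  (first piece 1, then net[2]=5)
net[4] = 12
net[5] = 13  (first piece 1, then net[4]=12)
net[6] = 16  (first piece 2, then net[4]=12)
net[7] = 17  (first piece 1, then net[6]=16)
net[8] = 23  (first piece 4, then net[4]=12)
One optimal plan: pieces 4 + 4 (1 cut) → $24 − $1 = $23.

23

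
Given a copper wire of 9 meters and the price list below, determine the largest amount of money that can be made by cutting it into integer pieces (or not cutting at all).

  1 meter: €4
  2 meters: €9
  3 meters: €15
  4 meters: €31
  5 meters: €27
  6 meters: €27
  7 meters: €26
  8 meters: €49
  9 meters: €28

Consider every possible first cut. R[k] is the best of p[i]+R[k−i] over all sellable i≤k.
R[1] = 4
R[2] = max(4+4, 9+0) = 9
R[3] = max(4+9, 9+4, 15+0) = 15
R[4] = max(4+15, 9+9, 15+4, 31+0) = 31
R[5] = max(4+31, 9+15, 15+9, 31+4, 27+0) = 35
R[6] = max(4+35, 9+31, 15+15, 31+9, 27+4, 27+0) = 40
R[7] = max(4+40, 9+35, 15+31, …, 27+4, 26+0) = 46
R[8] = max(4+46, 9+40, 15+35, …, 26+4, 49+0) = 62
R[9] = max(4+62, 9+46, 15+40, …, 49+4, 28+0) = 66
One optimal cutting: 4 + 4 + 1 → €31 + €31 + €4 = €66.

66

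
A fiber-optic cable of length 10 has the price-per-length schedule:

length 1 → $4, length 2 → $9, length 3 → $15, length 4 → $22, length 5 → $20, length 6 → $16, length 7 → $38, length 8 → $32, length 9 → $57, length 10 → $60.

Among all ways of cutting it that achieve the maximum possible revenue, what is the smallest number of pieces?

Build r[k] bottom-up: r[k] = max over allowed piece i of (p[i] + r[k−i]).
r[1] = 4
r[2] = max(4+4, 9+0) = 9
r[3] = max(4+9, 9+4, 15+0) = 15
r[4] = max(4+15, 9+9, 15+4, 22+0) = 22
r[5] = max(4+22, 9+15, 15+9, 22+4, 20+0) = 26
r[6] = max(4+26, 9+22, 15+15, 22+9, 20+4, 16+0) = 31
r[7] = max(4+31, 9+26, 15+22, …, 16+4, 38+0) = 38
r[8] = max(4+38, 9+31, 15+26, …, 38+4, 32+0) = 44
r[9] = max(4+44, 9+38, 15+31, …, 32+4, 57+0) = 57
r[10] = max(4+57, 9+44, 15+38, …, 57+4, 60+0) = 61
Maximum revenue is $61.
Now minimize piece count subject to staying optimal: for each k, pieces[k] = 1 + min over i with p[i]+r[k−i]=r[k] of pieces[k−i].
pieces[7] = 1
pieces[8] = 2
pieces[9] = 1
pieces[10] = 2

2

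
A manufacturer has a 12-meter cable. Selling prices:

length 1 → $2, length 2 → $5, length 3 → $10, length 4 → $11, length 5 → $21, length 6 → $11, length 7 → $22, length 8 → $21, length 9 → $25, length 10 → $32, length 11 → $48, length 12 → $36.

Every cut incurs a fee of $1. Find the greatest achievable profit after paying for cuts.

49

Consider every possible first cut. r[k] is the best of p[i]+r[k−i] over all sellable i≤k, charging 1 whenever i<k.
r[1] = 2
r[2] = 5
r[3] = 10
r[4] = 11  (first piece 1, then r[3]=10)
r[5] = 21
r[6] = 22  (first piece 1, then r[5]=21)
r[7] = 25  (first piece 2, then r[5]=21)
r[8] = 30  (first piece 3, then r[5]=21)
r[9] = 31  (first piece 1, then r[8]=30)
r[10] = 41  (first piece 5, then r[5]=21)
r[11] = 48
r[12] = 49  (first piece 1, then r[11]=48)
One optimal plan: pieces 11 + 1 (1 cut) → $50 − $1 = $49.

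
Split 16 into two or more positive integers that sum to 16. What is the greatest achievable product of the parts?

Define prod[k] = max over 1≤i<k of i · max(k−i, prod[k−i]); the inner max lets the remainder stay uncut if that's better.
prod[2] = 1×max(1,0) = 1×1 = 1
prod[3] = max(1×2, 2×1) = 2
prod[4] = max(1×3, 2×2, 3×1) = 4
prod[5] = max(1×4, 2×3, 3×2, 4×1) = 6
prod[6] = max(1×6, 2×4, 3×3, 4×2, 5×1) = 9
prod[7] = max(1×9, 2×6, 3×4, 4×3, 5×2, 6×1) = 12
prod[8] = max(1×12, 2×9, 3×6, …, 6×2, 7×1) = 18
prod[9] = max(1×18, 2×12, 3×9, …, 7×2, 8×1) = 27
prod[10] = max(1×27, 2×18, 3×12, …, 8×2, 9×1) = 36
prod[11] = max(1×36, 2×27, 3×18, …, 9×2, 10×1) = 54
prod[12] = max(1×54, 2×36, 3×27, …, 10×2, 11×1) = 81
prod[13] = max(1×81, 2×54, 3×36, …, 11×2, 12×1) = 108
prod[14] = max(1×108, 2×81, 3×54, …, 12×2, 13×1) = 162
prod[15] = max(1×162, 2×108, 3×81, …, 13×2, 14×1) = 243
prod[16] = max(1×243, 2×162, 3×108, …, 14×2, 15×1) = 324
One optimal split: 3 + 3 + 3 + 3 + 2 + 2; product 3×3×3×3×2×2 = 324.

324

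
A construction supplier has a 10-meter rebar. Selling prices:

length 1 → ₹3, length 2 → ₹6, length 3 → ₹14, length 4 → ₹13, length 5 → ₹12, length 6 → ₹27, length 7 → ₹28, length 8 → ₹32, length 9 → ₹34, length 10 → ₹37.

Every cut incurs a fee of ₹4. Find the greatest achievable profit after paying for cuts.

38

Consider every possible first cut. net[k] is the best of p[i]+net[k−i] over all sellable i≤k, charging 4 whenever i<k.
net[1] = 3
net[2] = 6
net[3] = 14
net[4] = 13  (first piece 1, then net[3]=14)
net[5] = 16  (first piece 2, then net[3]=14)
net[6] = 27
net[7] = 28
net[8] = 32
net[9] = 37  (first piece 3, then net[6]=27)
net[10] = 38  (first piece 3, then net[7]=28)
One optimal plan: pieces 7 + 3 (1 cut) → ₹42 − ₹4 = ₹38.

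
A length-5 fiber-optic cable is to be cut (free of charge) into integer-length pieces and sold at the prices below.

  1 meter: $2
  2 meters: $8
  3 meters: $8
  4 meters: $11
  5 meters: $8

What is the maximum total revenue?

18

Let best[k] be the best obtainable value from length k. For each k, try every first piece i and keep the best of price[i] + best[k−i].
best[1] = 2
best[2] = max(2+2, 8+0) = 8
best[3] = max(2+8, 8+2, 8+0) = 10
best[4] = max(2+10, 8+8, 8+2, 11+0) = 16
best[5] = max(2+16, 8+10, 8+8, 11+2, 8+0) = 18
One optimal cutting: 2 + 2 + 1 → $8 + $8 + $2 = $18.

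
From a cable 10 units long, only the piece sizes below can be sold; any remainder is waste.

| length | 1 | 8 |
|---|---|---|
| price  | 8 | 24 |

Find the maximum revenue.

80

Consider every possible first cut. r[k] is the best of p[i]+r[k−i] over all sellable i≤k.
r[1] = 8
r[2] = 16  (first piece 1, then r[1]=8)
r[3] = 24  (first piece 1, then r[2]=16)
r[4] = 32  (first piece 1, then r[3]=24)
r[5] = 40  (first piece 1, then r[4]=32)
r[6] = 48  (first piece 1, then r[5]=40)
r[7] = 56  (first piece 1, then r[6]=48)
r[8] = 64  (first piece 1, then r[7]=56)
r[9] = 72  (first piece 1, then r[8]=64)
r[10] = 80  (first piece 1, then r[9]=72)
One optimal cutting: 1 + 1 + 1 + 1 + 1 + 1 + 1 + 1 + 1 + 1 → €80.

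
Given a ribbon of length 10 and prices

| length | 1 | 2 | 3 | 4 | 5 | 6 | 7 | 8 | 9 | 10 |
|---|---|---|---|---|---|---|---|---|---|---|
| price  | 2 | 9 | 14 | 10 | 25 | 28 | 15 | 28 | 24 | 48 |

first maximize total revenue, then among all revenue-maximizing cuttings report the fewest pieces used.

Let r[k] be the best obtainable value from length k. For each k, try every first piece i and keep the best of price[i] + r[k−i].
r[1] = 2
r[2] = 9
r[3] = 14
r[4] = 18  (first piece 2, then r[2]=9)
r[5] = 25
r[6] = 28  (first piece 3, then r[3]=14)
r[7] = 34  (first piece 2, then r[5]=25)
r[8] = 39  (first piece 3, then r[5]=25)
r[9] = 43  (first piece 2, then r[7]=34)
r[10] = 50  (first piece 5, then r[5]=25)
Maximum revenue is ¢50.
Now minimize piece count subject to staying optimal: for each k, pieces[k] = 1 + min over i with p[i]+r[k−i]=r[k] of pieces[k−i].
pieces[7] = 2
pieces[8] = 2
pieces[9] = 3
pieces[10] = 2

2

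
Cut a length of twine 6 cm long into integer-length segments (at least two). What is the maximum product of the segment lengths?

9

Define P[k] = max over 1≤i<k of i · max(k−i, P[k−i]); the inner max lets the remainder stay uncut if that's better.
P[2] = 1*max(1,0) = 1*1 = 1
P[3] = max(1*2, 2*1) = 2
P[4] = max(1*3, 2*2, 3*1) = 4
P[5] = max(1*4, 2*3, 3*2, 4*1) = 6
P[6] = max(1*6, 2*4, 3*3, 4*2, 5*1) = 9
One optimal split: 3 + 3; product 3*3 = 9.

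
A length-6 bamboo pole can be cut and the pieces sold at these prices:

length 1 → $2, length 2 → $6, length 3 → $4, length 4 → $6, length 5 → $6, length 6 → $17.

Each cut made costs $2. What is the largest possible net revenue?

Let v[k] be the best obtainable value from length k. For each k, try every first piece i and keep the best of price[i] + v[k−i] minus the 2 cut fee when i<k.
v[1] = 2
v[2] = 6
v[3] = 6  (first piece 1, then v[2]=6)
v[4] = 10  (first piece 2, then v[2]=6)
v[5] = 10  (first piece 1, then v[4]=10)
v[6] = 17
Best is to make no cuts and sell whole for $17.

17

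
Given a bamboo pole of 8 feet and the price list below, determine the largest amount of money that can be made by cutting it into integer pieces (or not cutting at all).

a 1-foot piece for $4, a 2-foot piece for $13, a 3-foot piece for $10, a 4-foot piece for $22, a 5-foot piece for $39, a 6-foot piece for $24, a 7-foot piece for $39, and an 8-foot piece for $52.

56

Let best[k] be the best obtainable value from length k. For each k, try every first piece i and keep the best of price[i] + best[k−i].
best[1] = 4
best[2] = 13
best[3] = 17  (first piece 1, then best[2]=13)
best[4] = 26  (first piece 2, then best[2]=13)
best[5] = 39
best[6] = 43  (first piece 1, then best[5]=39)
best[7] = 52  (first piece 2, then best[5]=39)
best[8] = 56  (first piece 1, then best[7]=52)
One optimal cutting: 5 + 2 + 1 → $39 + $13 + $4 = $56.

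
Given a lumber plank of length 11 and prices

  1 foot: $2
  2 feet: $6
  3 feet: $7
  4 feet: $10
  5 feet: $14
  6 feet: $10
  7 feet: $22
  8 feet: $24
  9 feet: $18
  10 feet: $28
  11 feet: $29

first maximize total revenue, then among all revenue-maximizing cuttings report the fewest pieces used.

Let r[k] be the best obtainable value from length k. For each k, try every first piece i and keep the best of price[i] + r[k−i].
r[1] = 2
r[2] = 6
r[3] = 8  (first piece 1, then r[2]=6)
r[4] = 12  (first piece 2, then r[2]=6)
r[5] = 14  (first piece 1, then r[4]=12)
r[6] = 18  (first piece 2, then r[4]=12)
r[7] = 22
r[8] = 24  (first piece 1, then r[7]=22)
r[9] = 28  (first piece 2, then r[7]=22)
r[10] = 30  (first piece 1, then r[9]=28)
r[11] = 34  (first piece 2, then r[9]=28)
Maximum revenue is $34.
Now minimize piece count subject to staying optimal: for each k, pieces[k] = 1 + min over i with p[i]+r[k−i]=r[k] of pieces[k−i].
pieces[8] = 1
pieces[9] = 2
pieces[10] = 2
pieces[11] = 3

3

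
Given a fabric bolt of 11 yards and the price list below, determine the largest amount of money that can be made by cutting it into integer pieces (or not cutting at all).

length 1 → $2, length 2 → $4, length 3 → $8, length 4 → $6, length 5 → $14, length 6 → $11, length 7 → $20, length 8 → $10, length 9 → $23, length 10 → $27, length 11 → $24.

30

Build r[k] bottom-up: r[k] = max over allowed piece i of (p[i] + r[k−i]).
r[1] = 2
r[2] = max(2+2, 4+0) = 4
r[3] = max(2+4, 4+2, 8+0) = 8
r[4] = max(2+8, 4+4, 8+2, 6+0) = 10
r[5] = max(2+10, 4+8, 8+4, 6+2, 14+0) = 14
r[6] = max(2+14, 4+10, 8+8, 6+4, 14+2, 11+0) = 16
r[7] = max(2+16, 4+14, 8+10, …, 11+2, 20+0) = 20
r[8] = max(2+20, 4+16, 8+14, …, 20+2, 10+0) = 22
r[9] = max(2+22, 4+20, 8+16, …, 10+2, 23+0) = 24
r[10] = max(2+24, 4+22, 8+20, …, 23+2, 27+0) = 28
r[11] = max(2+28, 4+24, 8+22, …, 27+2, 24+0) = 30
One optimal cutting: 7 + 3 + 1 → $20 + $8 + $2 = $30.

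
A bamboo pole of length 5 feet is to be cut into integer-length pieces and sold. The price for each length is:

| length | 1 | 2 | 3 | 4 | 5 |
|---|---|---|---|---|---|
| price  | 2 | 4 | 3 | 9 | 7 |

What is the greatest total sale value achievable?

11

Let best[k] be the best obtainable value from length k. For each k, try every first piece i and keep the best of price[i] + best[k−i].
best[1] = 2
best[2] = 4  (first piece 1, then best[1]=2)
best[3] = 6  (first piece 1, then best[2]=4)
best[4] = 9
best[5] = 11  (first piece 1, then best[4]=9)
One optimal cutting: 4 + 1 → $9 + $2 = $11.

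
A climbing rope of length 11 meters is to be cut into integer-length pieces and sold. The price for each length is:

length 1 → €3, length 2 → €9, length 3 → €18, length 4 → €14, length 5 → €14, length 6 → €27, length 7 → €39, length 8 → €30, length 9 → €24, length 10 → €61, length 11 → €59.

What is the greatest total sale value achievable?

64

Let v[k] be the best obtainable value from length k. For each k, try every first piece i and keep the best of price[i] + v[k−i].
v[1] = 3
v[2] = max(3+3, 9+0) = 9
v[3] = max(3+9, 9+3, 18+0) = 18
v[4] = max(3+18, 9+9, 18+3, 14+0) = 21
v[5] = max(3+21, 9+18, 18+9, 14+3, 14+0) = 27
v[6] = max(3+27, 9+21, 18+18, 14+9, 14+3, 27+0) = 36
v[7] = max(3+36, 9+27, 18+21, …, 27+3, 39+0) = 39
v[8] = max(3+39, 9+36, 18+27, …, 39+3, 30+0) = 45
v[9] = max(3+45, 9+39, 18+36, …, 30+3, 24+0) = 54
v[10] = max(3+54, 9+45, 18+39, …, 24+3, 61+0) = 61
v[11] = max(3+61, 9+54, 18+45, …, 61+3, 59+0) = 64
One optimal cutting: 10 + 1 → €61 + €3 = €64.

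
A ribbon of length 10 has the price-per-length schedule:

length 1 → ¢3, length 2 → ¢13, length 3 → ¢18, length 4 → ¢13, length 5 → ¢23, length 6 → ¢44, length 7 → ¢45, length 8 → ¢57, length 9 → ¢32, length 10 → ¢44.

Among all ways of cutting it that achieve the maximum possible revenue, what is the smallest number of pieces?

Consider every possible first cut. r[k] is the best of p[i]+r[k−i] over all sellable i≤k.
r[1] = 3
r[2] = max(3+3, 13+0) = 13
r[3] = max(3+13, 13+3, 18+0) = 18
r[4] = max(3+18, 13+13, 18+3, 13+0) = 26
r[5] = max(3+26, 13+18, 18+13, 13+3, 23+0) = 31
r[6] = max(3+31, 13+26, 18+18, 13+13, 23+3, 44+0) = 44
r[7] = max(3+44, 13+31, 18+26, …, 44+3, 45+0) = 47
r[8] = max(3+47, 13+44, 18+31, …, 45+3, 57+0) = 57
r[9] = max(3+57, 13+47, 18+44, …, 57+3, 32+0) = 62
r[10] = max(3+62, 13+57, 18+47, …, 32+3, 44+0) = 70
Maximum revenue is ¢70.
Now minimize piece count subject to staying optimal: for each k, pieces[k] = 1 + min over i with p[i]+r[k−i]=r[k] of pieces[k−i].
pieces[7] = 2
pieces[8] = 1
pieces[9] = 2
pieces[10] = 2

2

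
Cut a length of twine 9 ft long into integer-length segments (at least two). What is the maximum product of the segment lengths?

27

Define prod[k] = max over 1≤i<k of i · max(k−i, prod[k−i]); the inner max lets the remainder stay uncut if that's better.
prod[2] = 1*max(1,0) = 1*1 = 1
prod[3] = max(1*2, 2*1) = 2
prod[4] = max(1*3, 2*2, 3*1) = 4
prod[5] = max(1*4, 2*3, 3*2, 4*1) = 6
prod[6] = max(1*6, 2*4, 3*3, 4*2, 5*1) = 9
prod[7] = max(1*9, 2*6, 3*4, 4*3, 5*2, 6*1) = 12
prod[8] = max(1*12, 2*9, 3*6, …, 6*2, 7*1) = 18
prod[9] = max(1*18, 2*12, 3*9, …, 7*2, 8*1) = 27
One optimal split: 3 + 3 + 3; product 3*3*3 = 27.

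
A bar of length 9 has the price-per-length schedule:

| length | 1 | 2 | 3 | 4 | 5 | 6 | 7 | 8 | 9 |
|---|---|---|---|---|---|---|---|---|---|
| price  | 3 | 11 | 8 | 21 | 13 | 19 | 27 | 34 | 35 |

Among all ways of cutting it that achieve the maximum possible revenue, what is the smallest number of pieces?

Build r[k] bottom-up: r[k] = max over allowed piece i of (p[i] + r[k−i]).
r[1] = 3
r[2] = 11
r[3] = 14  (first piece 1, then r[2]=11)
r[4] = 22  (first piece 2, then r[2]=11)
r[5] = 25  (first piece 1, then r[4]=22)
r[6] = 33  (first piece 2, then r[4]=22)
r[7] = 36  (first piece 1, then r[6]=33)
r[8] = 44  (first piece 2, then r[6]=33)
r[9] = 47  (first piece 1, then r[8]=44)
Maximum revenue is $47.
Now minimize piece count subject to staying optimal: for each k, pieces[k] = 1 + min over i with p[i]+r[k−i]=r[k] of pieces[k−i].
pieces[6] = 3
pieces[7] = 4
pieces[8] = 4
pieces[9] = 5

5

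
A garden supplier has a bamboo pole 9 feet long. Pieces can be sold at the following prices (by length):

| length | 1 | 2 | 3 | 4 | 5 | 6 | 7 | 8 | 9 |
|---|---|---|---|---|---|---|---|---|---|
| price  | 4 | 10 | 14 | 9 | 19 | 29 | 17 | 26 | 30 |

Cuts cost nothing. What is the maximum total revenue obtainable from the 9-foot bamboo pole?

Let R[k] be the best obtainable value from length k. For each k, try every first piece i and keep the best of price[i] + R[k−i].
R[1] = 4
R[2] = max(4+4, 10+0) = 10
R[3] = max(4+10, 10+4, 14+0) = 14
R[4] = max(4+14, 10+10, 14+4, 9+0) = 20
R[5] = max(4+20, 10+14, 14+10, 9+4, 19+0) = 24
R[6] = max(4+24, 10+20, 14+14, 9+10, 19+4, 29+0) = 30
R[7] = max(4+30, 10+24, 14+20, …, 29+4, 17+0) = 34
R[8] = max(4+34, 10+30, 14+24, …, 17+4, 26+0) = 40
R[9] = max(4+40, 10+34, 14+30, …, 26+4, 30+0) = 44
One optimal cutting: 2 + 2 + 2 + 2 + 1 → $10 + $10 + $10 + $10 + $4 = $44.

44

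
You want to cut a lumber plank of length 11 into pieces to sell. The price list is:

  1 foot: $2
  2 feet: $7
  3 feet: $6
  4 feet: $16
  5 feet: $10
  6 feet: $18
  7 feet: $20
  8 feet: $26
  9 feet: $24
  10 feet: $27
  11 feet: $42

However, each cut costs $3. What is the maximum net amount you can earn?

Consider every possible first cut. v[k] is the best of p[i]+v[k−i] over all sellable i≤k, charging 3 whenever i<k.
v[1] = 2
v[2] = max(2+2-3, 7+0) = 7
v[3] = max(2+7-3, 7+2-3, 6+0) = 6
v[4] = max(2+6-3, 7+7-3, 6+2-3, 16+0) = 16
v[5] = max(2+16-3, 7+6-3, 6+7-3, 16+2-3, 10+0) = 15
v[6] = max(2+15-3, 7+16-3, 6+6-3, 16+7-3, 10+2-3, 18+0) = 20
v[7] = max(2+20-3, 7+15-3, 6+16-3, …, 18+2-3, 20+0) = 20
v[8] = max(2+20-3, 7+20-3, 6+15-3, …, 20+2-3, 26+0) = 29
v[9] = max(2+29-3, 7+20-3, 6+20-3, …, 26+2-3, 24+0) = 28
v[10] = max(2+28-3, 7+29-3, 6+20-3, …, 24+2-3, 27+0) = 33
v[11] = max(2+33-3, 7+28-3, 6+29-3, …, 27+2-3, 42+0) = 42
Best is to make no cuts and sell whole for $42.

42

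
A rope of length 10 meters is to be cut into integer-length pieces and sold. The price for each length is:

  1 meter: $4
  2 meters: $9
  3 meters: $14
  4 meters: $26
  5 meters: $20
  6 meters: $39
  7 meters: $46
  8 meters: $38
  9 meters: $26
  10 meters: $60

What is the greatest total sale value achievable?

Consider every possible first cut. best[k] is the best of p[i]+best[k−i] over all sellable i≤k.
best[1] = 4
best[2] = 9
best[3] = 14
best[4] = 26
best[5] = 30  (first piece 1, then best[4]=26)
best[6] = 39
best[7] = 46
best[8] = 52  (first piece 4, then best[4]=26)
best[9] = 56  (first piece 1, then best[8]=52)
best[10] = 65  (first piece 4, then best[6]=39)
One optimal cutting: 6 + 4 → $39 + $26 = $65.

65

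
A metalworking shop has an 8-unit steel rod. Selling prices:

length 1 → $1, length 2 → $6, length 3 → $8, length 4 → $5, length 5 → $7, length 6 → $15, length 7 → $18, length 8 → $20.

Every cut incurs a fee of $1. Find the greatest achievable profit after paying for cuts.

21

Consider every possible first cut. v[k] is the best of p[i]+v[k−i] over all sellable i≤k, charging 1 whenever i<k.
v[1] = 1
v[2] = max(1+1-1, 6+0) = 6
v[3] = max(1+6-1, 6+1-1, 8+0) = 8
v[4] = max(1+8-1, 6+6-1, 8+1-1, 5+0) = 11
v[5] = max(1+11-1, 6+8-1, 8+6-1, 5+1-1, 7+0) = 13
v[6] = max(1+13-1, 6+11-1, 8+8-1, 5+6-1, 7+1-1, 15+0) = 16
v[7] = max(1+16-1, 6+13-1, 8+11-1, …, 15+1-1, 18+0) = 18
v[8] = max(1+18-1, 6+16-1, 8+13-1, …, 18+1-1, 20+0) = 21
One optimal plan: pieces 2 + 2 + 2 + 2 (3 cuts) → $24 − $3 = $21.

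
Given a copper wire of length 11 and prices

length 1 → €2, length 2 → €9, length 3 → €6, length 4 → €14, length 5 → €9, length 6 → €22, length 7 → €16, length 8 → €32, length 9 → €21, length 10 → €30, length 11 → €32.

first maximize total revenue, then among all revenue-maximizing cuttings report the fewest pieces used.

Build r[k] bottom-up: r[k] = max over allowed piece i of (p[i] + r[k−i]).
r[1] = 2
r[2] = max(2+2, 9+0) = 9
r[3] = max(2+9, 9+2, 6+0) = 11
r[4] = max(2+11, 9+9, 6+2, 14+0) = 18
r[5] = max(2+18, 9+11, 6+9, 14+2, 9+0) = 20
r[6] = max(2+20, 9+18, 6+11, 14+9, 9+2, 22+0) = 27
r[7] = max(2+27, 9+20, 6+18, …, 22+2, 16+0) = 29
r[8] = max(2+29, 9+27, 6+20, …, 16+2, 32+0) = 36
r[9] = max(2+36, 9+29, 6+27, …, 32+2, 21+0) = 38
r[10] = max(2+38, 9+36, 6+29, …, 21+2, 30+0) = 45
r[11] = max(2+45, 9+38, 6+36, …, 30+2, 32+0) = 47
Maximum revenue is €47.
Now minimize piece count subject to staying optimal: for each k, pieces[k] = 1 + min over i with p[i]+r[k−i]=r[k] of pieces[k−i].
pieces[8] = 4
pieces[9] = 5
pieces[10] = 5
pieces[11] = 6

6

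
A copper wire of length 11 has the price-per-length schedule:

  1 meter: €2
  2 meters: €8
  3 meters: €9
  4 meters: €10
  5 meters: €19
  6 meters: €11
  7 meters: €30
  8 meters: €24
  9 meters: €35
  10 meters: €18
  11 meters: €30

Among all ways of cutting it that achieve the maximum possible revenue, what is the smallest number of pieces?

Consider every possible first cut. r[k] is the best of p[i]+r[k−i] over all sellable i≤k.
r[1] = 2
r[2] = max(2+2, 8+0) = 8
r[3] = max(2+8, 8+2, 9+0) = 10
r[4] = max(2+10, 8+8, 9+2, 10+0) = 16
r[5] = max(2+16, 8+10, 9+8, 10+2, 19+0) = 19
r[6] = max(2+19, 8+16, 9+10, 10+8, 19+2, 11+0) = 24
r[7] = max(2+24, 8+19, 9+16, …, 11+2, 30+0) = 30
r[8] = max(2+30, 8+24, 9+19, …, 30+2, 24+0) = 32
r[9] = max(2+32, 8+30, 9+24, …, 24+2, 35+0) = 38
r[10] = max(2+38, 8+32, 9+30, …, 35+2, 18+0) = 40
r[11] = max(2+40, 8+38, 9+32, …, 18+2, 30+0) = 46
Maximum revenue is €46.
Now minimize piece count subject to staying optimal: for each k, pieces[k] = 1 + min over i with p[i]+r[k−i]=r[k] of pieces[k−i].
pieces[8] = 2
pieces[9] = 2
pieces[10] = 3
pieces[11] = 3

3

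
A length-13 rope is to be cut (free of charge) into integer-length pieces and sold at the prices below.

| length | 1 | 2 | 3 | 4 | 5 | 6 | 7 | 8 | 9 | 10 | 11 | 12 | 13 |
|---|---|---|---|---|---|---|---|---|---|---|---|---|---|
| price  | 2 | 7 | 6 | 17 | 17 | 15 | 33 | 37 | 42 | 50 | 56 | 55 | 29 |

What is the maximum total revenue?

63

Consider every possible first cut. v[k] is the best of p[i]+v[k−i] over all sellable i≤k.
v[1] = 2
v[2] = 7
v[3] = 9  (first piece 1, then v[2]=7)
v[4] = 17
v[5] = 19  (first piece 1, then v[4]=17)
v[6] = 24  (first piece 2, then v[4]=17)
v[7] = 33
v[8] = 37
v[9] = 42
v[10] = 50
v[11] = 56
v[12] = 58  (first piece 1, then v[11]=56)
v[13] = 63  (first piece 2, then v[11]=56)
One optimal cutting: 11 + 2 → 56 + 7 = 63.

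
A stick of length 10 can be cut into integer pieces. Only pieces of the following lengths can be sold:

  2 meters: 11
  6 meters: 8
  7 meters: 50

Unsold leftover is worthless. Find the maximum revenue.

Build best[k] bottom-up: best[k] = max over allowed piece i of (p[i] + best[k−i]).
best[1] = 0
best[2] = 11
best[3] = 11
best[4] = 22  (first piece 2, then best[2]=11)
best[5] = 22
best[6] = 33  (first piece 2, then best[4]=22)
best[7] = 50
best[8] = 50
best[9] = 61  (first piece 2, then best[7]=50)
best[10] = 61
One optimal cutting: pieces 7 + 2 with 1 meter of scrap → 61.

61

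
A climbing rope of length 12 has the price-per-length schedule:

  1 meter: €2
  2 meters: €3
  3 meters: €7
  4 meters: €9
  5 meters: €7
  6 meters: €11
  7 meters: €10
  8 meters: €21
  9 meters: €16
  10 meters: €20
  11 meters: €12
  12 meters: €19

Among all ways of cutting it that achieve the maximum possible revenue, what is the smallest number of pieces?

2

Consider every possible first cut. r[k] is the best of p[i]+r[k−i] over all sellable i≤k.
r[1] = 2
r[2] = max(2+2, 3+0) = 4
r[3] = max(2+4, 3+2, 7+0) = 7
r[4] = max(2+7, 3+4, 7+2, 9+0) = 9
r[5] = max(2+9, 3+7, 7+4, 9+2, 7+0) = 11
r[6] = max(2+11, 3+9, 7+7, 9+4, 7+2, 11+0) = 14
r[7] = max(2+14, 3+11, 7+9, …, 11+2, 10+0) = 16
r[8] = max(2+16, 3+14, 7+11, …, 10+2, 21+0) = 21
r[9] = max(2+21, 3+16, 7+14, …, 21+2, 16+0) = 23
r[10] = max(2+23, 3+21, 7+16, …, 16+2, 20+0) = 25
r[11] = max(2+25, 3+23, 7+21, …, 20+2, 12+0) = 28
r[12] = max(2+28, 3+25, 7+23, …, 12+2, 19+0) = 30
Maximum revenue is €30.
Now minimize piece count subject to staying optimal: for each k, pieces[k] = 1 + min over i with p[i]+r[k−i]=r[k] of pieces[k−i].
pieces[9] = 2
pieces[10] = 3
pieces[11] = 2
pieces[12] = 2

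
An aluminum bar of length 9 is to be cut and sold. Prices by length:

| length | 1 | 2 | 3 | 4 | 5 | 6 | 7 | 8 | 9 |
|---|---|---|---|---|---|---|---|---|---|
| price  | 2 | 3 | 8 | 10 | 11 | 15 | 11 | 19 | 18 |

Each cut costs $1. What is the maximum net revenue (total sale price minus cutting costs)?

Consider every possible first cut. v[k] is the best of p[i]+v[k−i] over all sellable i≤k, charging 1 whenever i<k.
v[1] = 2
v[2] = 3  (first piece 1, then v[1]=2)
v[3] = 8
v[4] = 10
v[5] = 11  (first piece 1, then v[4]=10)
v[6] = 15  (first piece 3, then v[3]=8)
v[7] = 17  (first piece 3, then v[4]=10)
v[8] = 19  (first piece 4, then v[4]=10)
v[9] = 22  (first piece 3, then v[6]=15)
One optimal plan: pieces 3 + 3 + 3 (2 cuts) → $24 − $2 = $22.

22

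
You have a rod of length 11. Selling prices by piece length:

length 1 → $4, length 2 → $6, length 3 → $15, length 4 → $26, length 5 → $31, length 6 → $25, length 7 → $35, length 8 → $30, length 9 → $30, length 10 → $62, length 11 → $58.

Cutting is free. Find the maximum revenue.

67

Let R[k] be the best obtainable value from length k. For each k, try every first piece i and keep the best of price[i] + R[k−i].
R[1] = 4
R[2] = 8  (first piece 1, then R[1]=4)
R[3] = 15
R[4] = 26
R[5] = 31
R[6] = 35  (first piece 1, then R[5]=31)
R[7] = 41  (first piece 3, then R[4]=26)
R[8] = 52  (first piece 4, then R[4]=26)
R[9] = 57  (first piece 4, then R[5]=31)
R[10] = 62  (first piece 5, then R[5]=31)
R[11] = 67  (first piece 3, then R[8]=52)
One optimal cutting: 4 + 4 + 3 → $26 + $26 + $15 = $67.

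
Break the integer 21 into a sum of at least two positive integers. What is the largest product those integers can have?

Let g[k] be the best product for length k (with at least one cut). For each first piece i, the rest contributes max(k−i, g[k−i]).
g[2] = 1·max(1,0) = 1·1 = 1
g[3] = max(1·2, 2·1) = 2
g[4] = max(1·3, 2·2, 3·1) = 4
g[5] = max(1·4, 2·3, 3·2, 4·1) = 6
g[6] = max(1·6, 2·4, 3·3, 4·2, 5·1) = 9
g[7] = max(1·9, 2·6, 3·4, 4·3, 5·2, 6·1) = 12
g[8] = max(1·12, 2·9, 3·6, …, 6·2, 7·1) = 18
g[9] = max(1·18, 2·12, 3·9, …, 7·2, 8·1) = 27
g[10] = max(1·27, 2·18, 3·12, …, 8·2, 9·1) = 36
g[11] = max(1·36, 2·27, 3·18, …, 9·2, 10·1) = 54
g[12] = max(1·54, 2·36, 3·27, …, 10·2, 11·1) = 81
g[13] = max(1·81, 2·54, 3·36, …, 11·2, 12·1) = 108
g[14] = max(1·108, 2·81, 3·54, …, 12·2, 13·1) = 162
g[15] = max(1·162, 2·108, 3·81, …, 13·2, 14·1) = 243
g[16] = max(1·243, 2·162, 3·108, …, 14·2, 15·1) = 324
g[17] = max(1·324, 2·243, 3·162, …, 15·2, 16·1) = 486
g[18] = max(1·486, 2·324, 3·243, …, 16·2, 17·1) = 729
g[19] = max(1·729, 2·486, 3·324, …, 17·2, 18·1) = 972
g[20] = max(1·972, 2·729, 3·486, …, 18·2, 19·1) = 1458
g[21] = max(1·1458, 2·972, 3·729, …, 19·2, 20·1) = 2187
One optimal split: 3 + 3 + 3 + 3 + 3 + 3 + 3; product 3·3·3·3·3·3·3 = 2187.

2187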